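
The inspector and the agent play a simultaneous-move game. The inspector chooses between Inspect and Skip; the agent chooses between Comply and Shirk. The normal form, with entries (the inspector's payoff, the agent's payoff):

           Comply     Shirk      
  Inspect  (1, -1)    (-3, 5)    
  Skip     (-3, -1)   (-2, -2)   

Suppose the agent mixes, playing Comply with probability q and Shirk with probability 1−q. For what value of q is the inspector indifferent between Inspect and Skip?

q = 1/5

The inspector's indifference between Inspect and Skip determines the agent's mixing probability q:
  the inspector's payoff to Inspect: q·1 + (1−q)·(-3) = 4q - 3
  the inspector's payoff to Skip: q·(-3) + (1−q)·(-2) = -q - 2
  4q - 3 = -q - 2  ⇒  5q = 1  ⇒  q = 1/5.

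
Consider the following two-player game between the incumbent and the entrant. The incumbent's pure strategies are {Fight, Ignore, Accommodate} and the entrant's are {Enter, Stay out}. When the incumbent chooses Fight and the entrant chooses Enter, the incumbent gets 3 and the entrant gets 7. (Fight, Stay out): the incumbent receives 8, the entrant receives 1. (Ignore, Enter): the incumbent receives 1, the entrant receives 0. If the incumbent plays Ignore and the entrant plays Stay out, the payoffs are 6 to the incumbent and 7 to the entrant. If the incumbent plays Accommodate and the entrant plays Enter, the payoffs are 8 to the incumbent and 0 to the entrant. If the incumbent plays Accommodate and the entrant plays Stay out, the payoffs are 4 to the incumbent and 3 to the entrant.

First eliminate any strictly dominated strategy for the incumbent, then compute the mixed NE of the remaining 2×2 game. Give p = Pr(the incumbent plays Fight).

p = 1/3

The incumbent's strategy Ignore is strictly dominated by Fight: 3 > 1 and 8 > 6. Eliminate Ignore.
The incumbent's mix must leave the entrant indifferent between Enter and Stay out.
  the entrant's payoff from Enter: p·7 + (1−p)·0 = 7p
  the entrant's payoff from Stay out: p·1 + (1−p)·3 = -2p + 3
  7p = -2p + 3  ⇒  9p = 3  ⇒  p = 1/3.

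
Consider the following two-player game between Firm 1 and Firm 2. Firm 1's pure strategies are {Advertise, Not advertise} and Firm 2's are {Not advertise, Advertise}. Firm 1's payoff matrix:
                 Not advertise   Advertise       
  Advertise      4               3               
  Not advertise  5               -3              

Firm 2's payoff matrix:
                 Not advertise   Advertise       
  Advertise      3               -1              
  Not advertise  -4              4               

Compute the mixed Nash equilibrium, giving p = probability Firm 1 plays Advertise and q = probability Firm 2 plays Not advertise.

p = 2/3, q = 6/7

Set Firm 2's expected payoff from Not advertise equal to that from Advertise:
  Firm 2's payoff from Not advertise: p·3 + (1−p)·(-4) = 7p - 4
  Firm 2's payoff from Advertise: p·(-1) + (1−p)·4 = -5p + 4
  7p - 4 = -5p + 4  ⇒  12p = 8  ⇒  p = 2/3.
Firm 1's indifference between Advertise and Not advertise determines Firm 2's mixing probability q:
  Firm 1's payoff to Advertise: q·4 + (1−q)·3 = q + 3
  Firm 1's payoff to Not advertise: q·5 + (1−q)·(-3) = 8q - 3
  q + 3 = 8q - 3  ⇒  -7q = -6  ⇒  q = 6/7.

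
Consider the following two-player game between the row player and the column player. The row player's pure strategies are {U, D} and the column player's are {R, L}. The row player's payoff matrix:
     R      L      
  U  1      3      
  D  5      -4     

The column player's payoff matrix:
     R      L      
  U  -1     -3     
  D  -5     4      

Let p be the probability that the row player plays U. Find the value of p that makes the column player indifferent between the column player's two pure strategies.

The row player's mix must leave the column player indifferent between R and L.
  the column player's expected payoff from R: p·(-1) + (1−p)·(-5) = 4p - 5
  the column player's expected payoff from L: p·(-3) + (1−p)·4 = -7p + 4
  4p - 5 = -7p + 4  ⇒  11p = 9  ⇒  p = 9/11.

p = 9/11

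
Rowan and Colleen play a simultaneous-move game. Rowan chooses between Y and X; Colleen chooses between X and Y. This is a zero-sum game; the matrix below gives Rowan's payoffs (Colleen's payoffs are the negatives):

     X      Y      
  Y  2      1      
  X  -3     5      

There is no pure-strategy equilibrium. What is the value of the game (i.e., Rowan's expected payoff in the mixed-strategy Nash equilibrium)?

Colleen's mix must leave Rowan indifferent between Y and X.
  Rowan's payoff from Y: q·2 + (1−q)·1 = q + 1
  Rowan's payoff from X: q·(-3) + (1−q)·5 = -8q + 5
  q + 1 = -8q + 5  ⇒  9q = 4  ⇒  q = 4/9.
The value is Rowan's expected payoff against this mix (using Y): (4/9)·2 + (5/9)·1 = 13/9.

v = 13/9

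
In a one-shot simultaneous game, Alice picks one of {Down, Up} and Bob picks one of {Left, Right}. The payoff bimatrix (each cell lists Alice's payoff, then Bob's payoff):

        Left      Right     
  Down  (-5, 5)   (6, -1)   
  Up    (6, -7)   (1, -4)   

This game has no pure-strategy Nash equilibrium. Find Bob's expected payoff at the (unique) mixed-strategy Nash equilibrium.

-3

In a mixed equilibrium Bob is indifferent between Left and Right; this condition fixes p.
  Bob's payoff from Left: p·5 + (1−p)·(-7) = 12p - 7
  Bob's payoff from Right: p·(-1) + (1−p)·(-4) = 3p - 4
  12p - 7 = 3p - 4  ⇒  9p = 3  ⇒  p = 1/3.
At equilibrium Bob is indifferent across columns, so Bob's payoff equals the payoff from Left: (1/3)·5 + (2/3)·(-7) = -3.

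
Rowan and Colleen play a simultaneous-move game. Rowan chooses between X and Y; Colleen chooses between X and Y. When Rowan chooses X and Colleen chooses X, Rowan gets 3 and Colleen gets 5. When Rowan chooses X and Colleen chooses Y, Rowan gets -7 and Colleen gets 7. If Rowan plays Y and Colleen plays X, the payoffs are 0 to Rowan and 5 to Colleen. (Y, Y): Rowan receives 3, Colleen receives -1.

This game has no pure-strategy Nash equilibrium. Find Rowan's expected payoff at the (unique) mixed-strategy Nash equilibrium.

For Rowan to be willing to mix, Rowan must be indifferent between X and Y, which pins down Colleen's mix.
  Rowan's expected payoff from X: q·3 + (1−q)·(-7) = 10q - 7
  Rowan's expected payoff from Y: q·0 + (1−q)·3 = -3q + 3
  10q - 7 = -3q + 3  ⇒  13q = 10  ⇒  q = 10/13.
At equilibrium Rowan is indifferent across rows, so Rowan's payoff equals the payoff from X: (10/13)·3 + (3/13)·(-7) = 9/13.

9/13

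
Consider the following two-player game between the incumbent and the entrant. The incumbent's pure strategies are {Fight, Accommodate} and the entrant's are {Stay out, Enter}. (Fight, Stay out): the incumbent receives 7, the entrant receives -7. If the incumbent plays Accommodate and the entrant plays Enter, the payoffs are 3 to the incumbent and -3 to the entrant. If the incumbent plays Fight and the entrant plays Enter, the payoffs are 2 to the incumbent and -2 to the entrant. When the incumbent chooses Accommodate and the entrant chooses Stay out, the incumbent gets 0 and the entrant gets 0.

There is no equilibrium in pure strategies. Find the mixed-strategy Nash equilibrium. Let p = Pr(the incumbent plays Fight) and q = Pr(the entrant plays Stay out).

Set the entrant's expected payoff from Stay out equal to that from Enter:
  the entrant's payoff to Stay out: p·(-7) + (1−p)·0 = -7p
  the entrant's payoff to Enter: p·(-2) + (1−p)·(-3) = p - 3
  -7p = p - 3  ⇒  -8p = -3  ⇒  p = 3/8.
Set the incumbent's expected payoff from Fight equal to that from Accommodate:
  the incumbent's payoff from Fight: q·7 + (1−q)·2 = 5q + 2
  the incumbent's payoff from Accommodate: q·0 + (1−q)·3 = -3q + 3
  5q + 2 = -3q + 3  ⇒  8q = 1  ⇒  q = 1/8.

p = 3/8, q = 1/8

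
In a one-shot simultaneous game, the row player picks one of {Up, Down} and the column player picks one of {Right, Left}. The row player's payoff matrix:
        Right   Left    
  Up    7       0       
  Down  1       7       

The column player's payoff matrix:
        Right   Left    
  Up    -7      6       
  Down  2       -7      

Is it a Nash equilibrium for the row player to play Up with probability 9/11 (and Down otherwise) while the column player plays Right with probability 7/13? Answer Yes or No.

No

Given the row player's mix p = 9/11, the column player's payoff from Right is -59/11 but from Left is 40/11. The column player strictly prefers Left, so the column player would not mix.
So the proposed profile is not a Nash equilibrium.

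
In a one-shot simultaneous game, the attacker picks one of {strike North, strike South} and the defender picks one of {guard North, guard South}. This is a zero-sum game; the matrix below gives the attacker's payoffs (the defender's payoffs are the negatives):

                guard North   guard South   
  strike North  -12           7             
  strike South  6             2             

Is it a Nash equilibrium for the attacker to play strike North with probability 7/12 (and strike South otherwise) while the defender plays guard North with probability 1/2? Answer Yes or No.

Given the attacker's mix p = 7/12, the defender's payoff from guard North is 9/2 but from guard South is -59/12. The defender strictly prefers guard North, so the defender would not mix.
So the proposed profile is not a Nash equilibrium.

No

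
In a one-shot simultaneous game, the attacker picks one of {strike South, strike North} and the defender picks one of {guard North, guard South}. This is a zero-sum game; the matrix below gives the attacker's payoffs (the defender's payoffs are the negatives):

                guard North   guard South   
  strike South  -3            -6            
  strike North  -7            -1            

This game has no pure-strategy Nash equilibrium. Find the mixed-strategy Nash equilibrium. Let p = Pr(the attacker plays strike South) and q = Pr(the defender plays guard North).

p = 2/3, q = 5/9

In a mixed equilibrium the defender is indifferent between guard North and guard South; this condition fixes p.
  the defender's expected payoff from guard North: p·3 + (1−p)·7 = -4p + 7
  the defender's expected payoff from guard South: p·6 + (1−p)·1 = 5p + 1
  -4p + 7 = 5p + 1  ⇒  -9p = -6  ⇒  p = 2/3.
Set the attacker's expected payoff from strike South equal to that from strike North:
  the attacker's payoff from strike South: q·(-3) + (1−q)·(-6) = 3q - 6
  the attacker's payoff from strike North: q·(-7) + (1−q)·(-1) = -6q - 1
  3q - 6 = -6q - 1  ⇒  9q = 5  ⇒  q = 5/9.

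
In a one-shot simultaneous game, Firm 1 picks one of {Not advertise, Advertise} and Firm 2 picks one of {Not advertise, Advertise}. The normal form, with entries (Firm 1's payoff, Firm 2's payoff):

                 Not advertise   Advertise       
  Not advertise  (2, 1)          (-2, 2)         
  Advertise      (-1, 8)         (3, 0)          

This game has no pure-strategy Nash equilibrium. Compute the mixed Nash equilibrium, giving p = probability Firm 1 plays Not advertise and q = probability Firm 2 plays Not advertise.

p = 8/9, q = 5/8

For Firm 2 to be willing to mix, Firm 2 must be indifferent between Not advertise and Advertise, which pins down Firm 1's mix.
  Firm 2's payoff from Not advertise: p·1 + (1−p)·8 = -7p + 8
  Firm 2's payoff from Advertise: p·2 + (1−p)·0 = 2p
  -7p + 8 = 2p  ⇒  -9p = -8  ⇒  p = 8/9.
Firm 2's mix must leave Firm 1 indifferent between Not advertise and Advertise.
  Firm 1's expected payoff from Not advertise: q·2 + (1−q)·(-2) = 4q - 2
  Firm 1's expected payoff from Advertise: q·(-1) + (1−q)·3 = -4q + 3
  4q - 2 = -4q + 3  ⇒  8q = 5  ⇒  q = 5/8.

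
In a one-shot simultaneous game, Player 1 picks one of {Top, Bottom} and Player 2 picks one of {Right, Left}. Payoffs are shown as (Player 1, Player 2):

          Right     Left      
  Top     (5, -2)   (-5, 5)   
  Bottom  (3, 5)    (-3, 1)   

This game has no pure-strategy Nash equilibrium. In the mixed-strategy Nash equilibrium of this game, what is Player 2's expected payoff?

27/11

For Player 2 to be willing to mix, Player 2 must be indifferent between Right and Left, which pins down Player 1's mix.
  Player 2's expected payoff from Right: p·(-2) + (1−p)·5 = -7p + 5
  Player 2's expected payoff from Left: p·5 + (1−p)·1 = 4p + 1
  -7p + 5 = 4p + 1  ⇒  -11p = -4  ⇒  p = 4/11.
At equilibrium Player 2 is indifferent across columns, so Player 2's payoff equals the payoff from Right: (4/11)·(-2) + (7/11)·5 = 27/11.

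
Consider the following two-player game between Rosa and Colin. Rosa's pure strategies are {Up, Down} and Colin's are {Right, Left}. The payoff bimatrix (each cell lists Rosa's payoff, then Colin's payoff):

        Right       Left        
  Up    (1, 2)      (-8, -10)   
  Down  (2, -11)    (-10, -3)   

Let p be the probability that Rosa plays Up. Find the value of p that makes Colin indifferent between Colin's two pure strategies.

p = 2/5

In a mixed equilibrium Colin is indifferent between Right and Left; this condition fixes p.
  Colin's expected payoff from Right: p·2 + (1−p)·(-11) = 13p - 11
  Colin's expected payoff from Left: p·(-10) + (1−p)·(-3) = -7p - 3
  13p - 11 = -7p - 3  ⇒  20p = 8  ⇒  p = 2/5.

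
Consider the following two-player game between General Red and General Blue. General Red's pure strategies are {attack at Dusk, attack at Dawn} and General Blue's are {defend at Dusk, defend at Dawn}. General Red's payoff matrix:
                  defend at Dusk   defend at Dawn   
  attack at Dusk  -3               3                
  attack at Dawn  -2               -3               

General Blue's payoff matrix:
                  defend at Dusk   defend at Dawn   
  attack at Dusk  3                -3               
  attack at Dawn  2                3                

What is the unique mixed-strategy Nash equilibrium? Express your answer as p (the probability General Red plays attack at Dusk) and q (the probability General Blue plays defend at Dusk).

p = 1/7, q = 6/7

General Red's mix must leave General Blue indifferent between defend at Dusk and defend at Dawn.
  General Blue's expected payoff from defend at Dusk: p·3 + (1−p)·2 = p + 2
  General Blue's expected payoff from defend at Dawn: p·(-3) + (1−p)·3 = -6p + 3
  p + 2 = -6p + 3  ⇒  7p = 1  ⇒  p = 1/7.
For General Red to be willing to mix, General Red must be indifferent between attack at Dusk and attack at Dawn, which pins down General Blue's mix.
  General Red's expected payoff from attack at Dusk: q·(-3) + (1−q)·3 = -6q + 3
  General Red's expected payoff from attack at Dawn: q·(-2) + (1−q)·(-3) = q - 3
  -6q + 3 = q - 3  ⇒  -7q = -6  ⇒  q = 6/7.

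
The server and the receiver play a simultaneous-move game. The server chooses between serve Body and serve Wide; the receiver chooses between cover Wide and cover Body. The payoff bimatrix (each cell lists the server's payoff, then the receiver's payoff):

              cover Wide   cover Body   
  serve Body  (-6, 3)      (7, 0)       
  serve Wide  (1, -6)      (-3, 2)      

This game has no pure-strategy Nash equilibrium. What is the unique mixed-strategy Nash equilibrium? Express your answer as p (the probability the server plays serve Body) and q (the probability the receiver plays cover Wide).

For the receiver to be willing to mix, the receiver must be indifferent between cover Wide and cover Body, which pins down the server's mix.
  the receiver's expected payoff from cover Wide: p·3 + (1−p)·(-6) = 9p - 6
  the receiver's expected payoff from cover Body: p·0 + (1−p)·2 = -2p + 2
  9p - 6 = -2p + 2  ⇒  11p = 8  ⇒  p = 8/11.
The receiver's mix must leave the server indifferent between serve Body and serve Wide.
  the server's expected payoff from serve Body: q·(-6) + (1−q)·7 = -13q + 7
  the server's expected payoff from serve Wide: q·1 + (1−q)·(-3) = 4q - 3
  -13q + 7 = 4q - 3  ⇒  -17q = -10  ⇒  q = 10/17.

p = 8/11, q = 10/17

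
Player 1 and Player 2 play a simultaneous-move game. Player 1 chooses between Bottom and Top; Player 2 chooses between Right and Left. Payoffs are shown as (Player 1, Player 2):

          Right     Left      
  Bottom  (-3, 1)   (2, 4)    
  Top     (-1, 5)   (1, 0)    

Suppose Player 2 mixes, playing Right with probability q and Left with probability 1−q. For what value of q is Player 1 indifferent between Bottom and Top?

q = 1/3

In a mixed equilibrium Player 1 is indifferent between Bottom and Top; this condition fixes q.
  Player 1's payoff to Bottom: q·(-3) + (1−q)·2 = -5q + 2
  Player 1's payoff to Top: q·(-1) + (1−q)·1 = -2q + 1
  -5q + 2 = -2q + 1  ⇒  -3q = -1  ⇒  q = 1/3.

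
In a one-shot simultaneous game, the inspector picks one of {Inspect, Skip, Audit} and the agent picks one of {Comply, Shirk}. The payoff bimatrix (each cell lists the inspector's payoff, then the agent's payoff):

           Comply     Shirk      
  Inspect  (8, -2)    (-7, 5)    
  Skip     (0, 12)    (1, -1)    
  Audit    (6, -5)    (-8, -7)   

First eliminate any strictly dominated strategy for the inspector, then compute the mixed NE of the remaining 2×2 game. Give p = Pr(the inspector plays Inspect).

The inspector's strategy Audit is strictly dominated by Inspect: 8 > 6 and -7 > -8. Eliminate Audit.
For the agent to be willing to mix, the agent must be indifferent between Comply and Shirk, which pins down the inspector's mix.
  the agent's payoff from Comply: p·(-2) + (1−p)·12 = -14p + 12
  the agent's payoff from Shirk: p·5 + (1−p)·(-1) = 6p - 1
  -14p + 12 = 6p - 1  ⇒  -20p = -13  ⇒  p = 13/20.

p = 13/20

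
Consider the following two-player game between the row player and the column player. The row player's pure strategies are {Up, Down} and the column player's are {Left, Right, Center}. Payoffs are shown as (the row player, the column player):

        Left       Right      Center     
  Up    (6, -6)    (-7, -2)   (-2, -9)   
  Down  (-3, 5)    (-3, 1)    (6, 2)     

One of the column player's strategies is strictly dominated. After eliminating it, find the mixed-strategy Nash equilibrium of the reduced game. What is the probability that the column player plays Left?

q = 4/13

The column player's strategy Center is strictly dominated by Left: -6 > -9 and 5 > 2. Eliminate Center.
The row player's indifference between Up and Down determines the column player's mixing probability q:
  the row player's payoff from Up: q·6 + (1−q)·(-7) = 13q - 7
  the row player's payoff from Down: q·(-3) + (1−q)·(-3) = -3
  13q - 7 = -3  ⇒  13q = 4  ⇒  q = 4/13.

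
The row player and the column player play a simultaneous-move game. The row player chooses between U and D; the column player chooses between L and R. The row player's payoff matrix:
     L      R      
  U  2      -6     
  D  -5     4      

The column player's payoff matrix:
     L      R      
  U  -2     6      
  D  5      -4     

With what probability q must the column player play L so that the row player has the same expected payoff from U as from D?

The column player's mix must leave the row player indifferent between U and D.
  the row player's payoff to U: q·2 + (1−q)·(-6) = 8q - 6
  the row player's payoff to D: q·(-5) + (1−q)·4 = -9q + 4
  8q - 6 = -9q + 4  ⇒  17q = 10  ⇒  q = 10/17.

q = 10/17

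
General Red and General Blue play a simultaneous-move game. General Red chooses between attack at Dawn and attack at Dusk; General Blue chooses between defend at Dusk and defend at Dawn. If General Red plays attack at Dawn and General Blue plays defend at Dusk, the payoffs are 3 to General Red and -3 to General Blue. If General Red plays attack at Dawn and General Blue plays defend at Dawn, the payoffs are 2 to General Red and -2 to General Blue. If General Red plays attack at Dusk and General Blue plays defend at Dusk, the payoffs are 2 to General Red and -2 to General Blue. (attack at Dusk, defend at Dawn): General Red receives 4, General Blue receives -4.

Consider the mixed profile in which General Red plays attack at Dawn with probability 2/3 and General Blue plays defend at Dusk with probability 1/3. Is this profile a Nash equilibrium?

Given General Blue's mix q = 1/3, General Red's payoff from attack at Dawn is 7/3 but from attack at Dusk is 10/3. General Red strictly prefers attack at Dusk, so General Red would not mix.
So the proposed profile is not a Nash equilibrium.

No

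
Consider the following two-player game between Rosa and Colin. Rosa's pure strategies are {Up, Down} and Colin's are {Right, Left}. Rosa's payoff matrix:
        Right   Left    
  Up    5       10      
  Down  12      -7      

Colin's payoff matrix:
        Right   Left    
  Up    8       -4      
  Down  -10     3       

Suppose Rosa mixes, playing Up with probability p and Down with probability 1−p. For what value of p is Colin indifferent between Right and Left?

p = 13/25

In a mixed equilibrium Colin is indifferent between Right and Left; this condition fixes p.
  Colin's expected payoff from Right: p·8 + (1−p)·(-10) = 18p - 10
  Colin's expected payoff from Left: p·(-4) + (1−p)·3 = -7p + 3
  18p - 10 = -7p + 3  ⇒  25p = 13  ⇒  p = 13/25.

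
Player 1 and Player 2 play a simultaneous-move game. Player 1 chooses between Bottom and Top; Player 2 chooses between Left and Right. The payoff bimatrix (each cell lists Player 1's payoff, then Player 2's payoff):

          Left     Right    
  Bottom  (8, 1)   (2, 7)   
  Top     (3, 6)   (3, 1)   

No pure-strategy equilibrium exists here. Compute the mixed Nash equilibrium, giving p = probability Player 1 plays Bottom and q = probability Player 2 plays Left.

p = 5/11, q = 1/6

Player 1's mix must leave Player 2 indifferent between Left and Right.
  Player 2's payoff from Left: p·1 + (1−p)·6 = -5p + 6
  Player 2's payoff from Right: p·7 + (1−p)·1 = 6p + 1
  -5p + 6 = 6p + 1  ⇒  -11p = -5  ⇒  p = 5/11.
Player 1's indifference between Bottom and Top determines Player 2's mixing probability q:
  Player 1's expected payoff from Bottom: q·8 + (1−q)·2 = 6q + 2
  Player 1's expected payoff from Top: q·3 + (1−q)·3 = 3
  6q + 2 = 3  ⇒  6q = 1  ⇒  q = 1/6.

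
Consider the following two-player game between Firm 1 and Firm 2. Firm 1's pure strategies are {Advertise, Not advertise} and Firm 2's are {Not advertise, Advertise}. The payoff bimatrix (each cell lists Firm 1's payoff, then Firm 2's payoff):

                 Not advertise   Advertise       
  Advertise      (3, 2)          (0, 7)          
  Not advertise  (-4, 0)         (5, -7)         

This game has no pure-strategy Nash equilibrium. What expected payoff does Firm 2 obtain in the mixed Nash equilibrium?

For Firm 2 to be willing to mix, Firm 2 must be indifferent between Not advertise and Advertise, which pins down Firm 1's mix.
  Firm 2's payoff to Not advertise: p·2 + (1−p)·0 = 2p
  Firm 2's payoff to Advertise: p·7 + (1−p)·(-7) = 14p - 7
  2p = 14p - 7  ⇒  -12p = -7  ⇒  p = 7/12.
At equilibrium Firm 2 is indifferent across columns, so Firm 2's payoff equals the payoff from Not advertise: (7/12)·2 + (5/12)·0 = 7/6.

7/6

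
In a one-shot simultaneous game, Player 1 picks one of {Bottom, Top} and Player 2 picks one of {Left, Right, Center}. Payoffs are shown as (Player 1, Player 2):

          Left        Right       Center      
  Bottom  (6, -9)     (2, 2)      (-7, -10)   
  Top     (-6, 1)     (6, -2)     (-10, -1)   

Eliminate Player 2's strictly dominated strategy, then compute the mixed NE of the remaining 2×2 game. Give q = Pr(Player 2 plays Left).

Player 2's strategy Center is strictly dominated by Left: -9 > -10 and 1 > -1. Eliminate Center.
Player 1's indifference between Bottom and Top determines Player 2's mixing probability q:
  Player 1's expected payoff from Bottom: q·6 + (1−q)·2 = 4q + 2
  Player 1's expected payoff from Top: q·(-6) + (1−q)·6 = -12q + 6
  4q + 2 = -12q + 6  ⇒  16q = 4  ⇒  q = 1/4.

q = 1/4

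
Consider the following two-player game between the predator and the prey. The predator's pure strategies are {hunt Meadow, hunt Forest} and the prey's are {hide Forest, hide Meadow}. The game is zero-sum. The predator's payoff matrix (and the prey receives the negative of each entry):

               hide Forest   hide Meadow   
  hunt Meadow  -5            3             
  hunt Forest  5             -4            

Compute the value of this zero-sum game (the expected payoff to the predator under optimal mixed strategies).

v = -5/17

For the predator to be willing to mix, the predator must be indifferent between hunt Meadow and hunt Forest, which pins down the prey's mix.
  the predator's payoff from hunt Meadow: q·(-5) + (1−q)·3 = -8q + 3
  the predator's payoff from hunt Forest: q·5 + (1−q)·(-4) = 9q - 4
  -8q + 3 = 9q - 4  ⇒  -17q = -7  ⇒  q = 7/17.
The value is the predator's expected payoff against this mix (using hunt Meadow): (7/17)·(-5) + (10/17)·3 = -5/17.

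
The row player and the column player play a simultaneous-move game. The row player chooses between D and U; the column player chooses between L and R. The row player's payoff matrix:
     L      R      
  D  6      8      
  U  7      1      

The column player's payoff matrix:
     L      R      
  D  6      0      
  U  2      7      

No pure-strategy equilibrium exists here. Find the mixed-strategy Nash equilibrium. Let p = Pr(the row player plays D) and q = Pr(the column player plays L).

For the column player to be willing to mix, the column player must be indifferent between L and R, which pins down the row player's mix.
  the column player's payoff from L: p·6 + (1−p)·2 = 4p + 2
  the column player's payoff from R: p·0 + (1−p)·7 = -7p + 7
  4p + 2 = -7p + 7  ⇒  11p = 5  ⇒  p = 5/11.
The row player's indifference between D and U determines the column player's mixing probability q:
  the row player's expected payoff from D: q·6 + (1−q)·8 = -2q + 8
  the row player's expected payoff from U: q·7 + (1−q)·1 = 6q + 1
  -2q + 8 = 6q + 1  ⇒  -8q = -7  ⇒  q = 7/8.

p = 5/11, q = 7/8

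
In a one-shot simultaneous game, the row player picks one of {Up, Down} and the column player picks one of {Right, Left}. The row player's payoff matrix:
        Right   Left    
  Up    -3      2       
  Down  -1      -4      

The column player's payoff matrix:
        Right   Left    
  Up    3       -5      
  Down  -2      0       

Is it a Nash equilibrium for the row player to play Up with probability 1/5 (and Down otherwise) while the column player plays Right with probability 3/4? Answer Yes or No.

Yes

Check the column player's indifference given the row player's mix p = 1/5:
  payoff from Right = -1; payoff from Left = -1 — equal.
Check the row player's indifference given the column player's mix q = 3/4:
  payoff from Up = -7/4; payoff from Down = -7/4 — equal.
Both players are indifferent, so neither can profitably deviate.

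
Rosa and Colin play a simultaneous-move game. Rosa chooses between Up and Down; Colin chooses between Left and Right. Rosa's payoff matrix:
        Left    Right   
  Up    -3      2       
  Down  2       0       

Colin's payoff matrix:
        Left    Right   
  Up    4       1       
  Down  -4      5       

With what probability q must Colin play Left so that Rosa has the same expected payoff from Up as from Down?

q = 2/7

In a mixed equilibrium Rosa is indifferent between Up and Down; this condition fixes q.
  Rosa's payoff from Up: q·(-3) + (1−q)·2 = -5q + 2
  Rosa's payoff from Down: q·2 + (1−q)·0 = 2q
  -5q + 2 = 2q  ⇒  -7q = -2  ⇒  q = 2/7.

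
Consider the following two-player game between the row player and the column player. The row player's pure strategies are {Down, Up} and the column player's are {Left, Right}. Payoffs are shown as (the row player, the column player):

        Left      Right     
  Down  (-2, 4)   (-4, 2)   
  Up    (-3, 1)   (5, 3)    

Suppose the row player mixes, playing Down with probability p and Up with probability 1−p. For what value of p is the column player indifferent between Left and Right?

p = 1/2

For the column player to be willing to mix, the column player must be indifferent between Left and Right, which pins down the row player's mix.
  the column player's payoff from Left: p·4 + (1−p)·1 = 3p + 1
  the column player's payoff from Right: p·2 + (1−p)·3 = -p + 3
  3p + 1 = -p + 3  ⇒  4p = 2  ⇒  p = 1/2.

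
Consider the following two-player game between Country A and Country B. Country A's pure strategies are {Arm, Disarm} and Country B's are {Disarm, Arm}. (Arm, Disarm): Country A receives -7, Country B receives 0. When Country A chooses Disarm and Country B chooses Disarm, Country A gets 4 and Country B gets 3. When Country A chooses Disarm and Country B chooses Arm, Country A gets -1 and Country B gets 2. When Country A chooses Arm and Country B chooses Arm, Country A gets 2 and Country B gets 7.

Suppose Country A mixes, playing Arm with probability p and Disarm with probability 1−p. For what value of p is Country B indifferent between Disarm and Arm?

p = 1/8

Set Country B's expected payoff from Disarm equal to that from Arm:
  Country B's payoff to Disarm: p·0 + (1−p)·3 = -3p + 3
  Country B's payoff to Arm: p·7 + (1−p)·2 = 5p + 2
  -3p + 3 = 5p + 2  ⇒  -8p = -1  ⇒  p = 1/8.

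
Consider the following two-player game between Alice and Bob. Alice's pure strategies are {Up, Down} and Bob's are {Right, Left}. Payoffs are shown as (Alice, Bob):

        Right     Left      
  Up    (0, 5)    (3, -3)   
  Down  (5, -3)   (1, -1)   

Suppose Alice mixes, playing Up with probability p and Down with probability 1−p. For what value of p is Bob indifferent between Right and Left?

Bob's indifference between Right and Left determines Alice's mixing probability p:
  Bob's expected payoff from Right: p·5 + (1−p)·(-3) = 8p - 3
  Bob's expected payoff from Left: p·(-3) + (1−p)·(-1) = -2p - 1
  8p - 3 = -2p - 1  ⇒  10p = 2  ⇒  p = 1/5.

p = 1/5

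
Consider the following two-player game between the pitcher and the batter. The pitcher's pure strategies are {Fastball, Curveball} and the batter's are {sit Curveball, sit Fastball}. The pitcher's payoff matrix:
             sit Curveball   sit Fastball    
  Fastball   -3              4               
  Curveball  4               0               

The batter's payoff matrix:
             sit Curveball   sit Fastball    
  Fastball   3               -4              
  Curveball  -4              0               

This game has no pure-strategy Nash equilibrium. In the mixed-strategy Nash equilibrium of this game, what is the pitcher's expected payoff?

For the pitcher to be willing to mix, the pitcher must be indifferent between Fastball and Curveball, which pins down the batter's mix.
  the pitcher's payoff from Fastball: q·(-3) + (1−q)·4 = -7q + 4
  the pitcher's payoff from Curveball: q·4 + (1−q)·0 = 4q
  -7q + 4 = 4q  ⇒  -11q = -4  ⇒  q = 4/11.
At equilibrium the pitcher is indifferent across rows, so the pitcher's payoff equals the payoff from Fastball: (4/11)·(-3) + (7/11)·4 = 16/11.

16/11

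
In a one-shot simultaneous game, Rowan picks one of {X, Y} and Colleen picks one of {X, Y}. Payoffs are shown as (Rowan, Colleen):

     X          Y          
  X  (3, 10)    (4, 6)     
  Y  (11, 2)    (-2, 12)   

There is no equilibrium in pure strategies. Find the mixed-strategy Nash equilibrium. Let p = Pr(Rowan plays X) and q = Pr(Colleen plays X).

p = 5/7, q = 3/7

Set Colleen's expected payoff from X equal to that from Y:
  Colleen's payoff from X: p·10 + (1−p)·2 = 8p + 2
  Colleen's payoff from Y: p·6 + (1−p)·12 = -6p + 12
  8p + 2 = -6p + 12  ⇒  14p = 10  ⇒  p = 5/7.
Colleen's mix must leave Rowan indifferent between X and Y.
  Rowan's expected payoff from X: q·3 + (1−q)·4 = -q + 4
  Rowan's expected payoff from Y: q·11 + (1−q)·(-2) = 13q - 2
  -q + 4 = 13q - 2  ⇒  -14q = -6  ⇒  q = 3/7.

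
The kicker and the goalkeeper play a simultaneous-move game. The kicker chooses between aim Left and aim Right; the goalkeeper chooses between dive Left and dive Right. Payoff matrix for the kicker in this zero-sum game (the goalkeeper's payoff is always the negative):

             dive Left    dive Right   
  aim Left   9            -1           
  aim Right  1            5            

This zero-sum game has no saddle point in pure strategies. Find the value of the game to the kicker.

Set the kicker's expected payoff from aim Left equal to that from aim Right:
  the kicker's payoff to aim Left: q·9 + (1−q)·(-1) = 10q - 1
  the kicker's payoff to aim Right: q·1 + (1−q)·5 = -4q + 5
  10q - 1 = -4q + 5  ⇒  14q = 6  ⇒  q = 3/7.
The value is the kicker's expected payoff against this mix (using aim Left): (3/7)·9 + (4/7)·(-1) = 23/7.

v = 23/7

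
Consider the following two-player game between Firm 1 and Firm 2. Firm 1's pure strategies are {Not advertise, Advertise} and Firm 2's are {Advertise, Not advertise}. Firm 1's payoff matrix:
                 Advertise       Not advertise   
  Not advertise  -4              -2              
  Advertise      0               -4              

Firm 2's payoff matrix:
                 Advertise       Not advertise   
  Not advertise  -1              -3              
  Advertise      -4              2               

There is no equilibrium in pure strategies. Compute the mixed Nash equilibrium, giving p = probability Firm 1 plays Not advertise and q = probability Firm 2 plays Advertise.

p = 3/4, q = 1/3

Firm 2's indifference between Advertise and Not advertise determines Firm 1's mixing probability p:
  Firm 2's payoff from Advertise: p·(-1) + (1−p)·(-4) = 3p - 4
  Firm 2's payoff from Not advertise: p·(-3) + (1−p)·2 = -5p + 2
  3p - 4 = -5p + 2  ⇒  8p = 6  ⇒  p = 3/4.
In a mixed equilibrium Firm 1 is indifferent between Not advertise and Advertise; this condition fixes q.
  Firm 1's payoff from Not advertise: q·(-4) + (1−q)·(-2) = -2q - 2
  Firm 1's payoff from Advertise: q·0 + (1−q)·(-4) = 4q - 4
  -2q - 2 = 4q - 4  ⇒  -6q = -2  ⇒  q = 1/3.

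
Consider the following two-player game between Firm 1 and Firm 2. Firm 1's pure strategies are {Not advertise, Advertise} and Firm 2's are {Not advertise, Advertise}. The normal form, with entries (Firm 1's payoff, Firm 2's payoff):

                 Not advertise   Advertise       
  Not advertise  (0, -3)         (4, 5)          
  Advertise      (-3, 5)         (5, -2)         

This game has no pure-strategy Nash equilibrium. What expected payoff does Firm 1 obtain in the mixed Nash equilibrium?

3

Firm 2's mix must leave Firm 1 indifferent between Not advertise and Advertise.
  Firm 1's expected payoff from Not advertise: q·0 + (1−q)·4 = -4q + 4
  Firm 1's expected payoff from Advertise: q·(-3) + (1−q)·5 = -8q + 5
  -4q + 4 = -8q + 5  ⇒  4q = 1  ⇒  q = 1/4.
At equilibrium Firm 1 is indifferent across rows, so Firm 1's payoff equals the payoff from Not advertise: (1/4)·0 + (3/4)·4 = 3.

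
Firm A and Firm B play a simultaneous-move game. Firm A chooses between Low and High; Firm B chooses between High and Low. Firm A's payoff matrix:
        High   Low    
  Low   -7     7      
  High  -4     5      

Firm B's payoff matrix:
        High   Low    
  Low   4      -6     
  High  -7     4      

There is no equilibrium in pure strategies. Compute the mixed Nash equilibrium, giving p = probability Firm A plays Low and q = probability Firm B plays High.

Firm A's mix must leave Firm B indifferent between High and Low.
  Firm B's payoff from High: p·4 + (1−p)·(-7) = 11p - 7
  Firm B's payoff from Low: p·(-6) + (1−p)·4 = -10p + 4
  11p - 7 = -10p + 4  ⇒  21p = 11  ⇒  p = 11/21.
In a mixed equilibrium Firm A is indifferent between Low and High; this condition fixes q.
  Firm A's expected payoff from Low: q·(-7) + (1−q)·7 = -14q + 7
  Firm A's expected payoff from High: q·(-4) + (1−q)·5 = -9q + 5
  -14q + 7 = -9q + 5  ⇒  -5q = -2  ⇒  q = 2/5.

p = 11/21, q = 2/5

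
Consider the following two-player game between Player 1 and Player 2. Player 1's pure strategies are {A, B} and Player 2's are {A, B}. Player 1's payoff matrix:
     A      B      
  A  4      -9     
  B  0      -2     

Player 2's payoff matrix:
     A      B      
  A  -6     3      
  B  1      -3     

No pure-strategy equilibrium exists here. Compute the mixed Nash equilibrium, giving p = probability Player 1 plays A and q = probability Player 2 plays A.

For Player 2 to be willing to mix, Player 2 must be indifferent between A and B, which pins down Player 1's mix.
  Player 2's payoff from A: p·(-6) + (1−p)·1 = -7p + 1
  Player 2's payoff from B: p·3 + (1−p)·(-3) = 6p - 3
  -7p + 1 = 6p - 3  ⇒  -13p = -4  ⇒  p = 4/13.
Player 2's mix must leave Player 1 indifferent between A and B.
  Player 1's expected payoff from A: q·4 + (1−q)·(-9) = 13q - 9
  Player 1's expected payoff from B: q·0 + (1−q)·(-2) = 2q - 2
  13q - 9 = 2q - 2  ⇒  11q = 7  ⇒  q = 7/11.

p = 4/13, q = 7/11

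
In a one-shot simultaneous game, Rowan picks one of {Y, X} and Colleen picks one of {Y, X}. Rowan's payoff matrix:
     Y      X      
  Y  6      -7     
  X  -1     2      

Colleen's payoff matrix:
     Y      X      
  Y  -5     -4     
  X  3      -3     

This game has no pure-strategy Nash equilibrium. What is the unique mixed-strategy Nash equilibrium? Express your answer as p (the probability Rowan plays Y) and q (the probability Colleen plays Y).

Colleen's indifference between Y and X determines Rowan's mixing probability p:
  Colleen's payoff from Y: p·(-5) + (1−p)·3 = -8p + 3
  Colleen's payoff from X: p·(-4) + (1−p)·(-3) = -p - 3
  -8p + 3 = -p - 3  ⇒  -7p = -6  ⇒  p = 6/7.
Rowan's indifference between Y and X determines Colleen's mixing probability q:
  Rowan's payoff from Y: q·6 + (1−q)·(-7) = 13q - 7
  Rowan's payoff from X: q·(-1) + (1−q)·2 = -3q + 2
  13q - 7 = -3q + 2  ⇒  16q = 9  ⇒  q = 9/16.

p = 6/7, q = 9/16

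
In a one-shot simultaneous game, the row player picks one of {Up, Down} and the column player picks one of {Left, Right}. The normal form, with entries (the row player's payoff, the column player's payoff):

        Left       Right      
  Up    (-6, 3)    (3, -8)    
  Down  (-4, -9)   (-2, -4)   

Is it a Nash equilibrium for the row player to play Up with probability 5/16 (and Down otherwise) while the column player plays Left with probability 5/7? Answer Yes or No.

Check the column player's indifference given the row player's mix p = 5/16:
  payoff from Left = -21/4; payoff from Right = -21/4 — equal.
Check the row player's indifference given the column player's mix q = 5/7:
  payoff from Up = -24/7; payoff from Down = -24/7 — equal.
Both players are indifferent, so neither can profitably deviate.

Yes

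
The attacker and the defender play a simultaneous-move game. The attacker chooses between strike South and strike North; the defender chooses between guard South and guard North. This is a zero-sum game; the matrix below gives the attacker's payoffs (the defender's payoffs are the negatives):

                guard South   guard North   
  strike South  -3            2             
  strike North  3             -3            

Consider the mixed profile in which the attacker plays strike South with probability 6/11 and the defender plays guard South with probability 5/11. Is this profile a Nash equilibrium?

Yes

Check the defender's indifference given the attacker's mix p = 6/11:
  payoff from guard South = 3/11; payoff from guard North = 3/11 — equal.
Check the attacker's indifference given the defender's mix q = 5/11:
  payoff from strike South = -3/11; payoff from strike North = -3/11 — equal.
Both players are indifferent, so neither can profitably deviate.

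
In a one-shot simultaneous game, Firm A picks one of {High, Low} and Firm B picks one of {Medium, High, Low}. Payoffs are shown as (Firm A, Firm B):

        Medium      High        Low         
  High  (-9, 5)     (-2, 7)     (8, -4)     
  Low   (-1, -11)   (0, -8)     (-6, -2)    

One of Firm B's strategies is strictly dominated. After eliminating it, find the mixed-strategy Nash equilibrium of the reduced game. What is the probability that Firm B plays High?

q = 7/8

Firm B's strategy Medium is strictly dominated by High: 7 > 5 and -8 > -11. Eliminate Medium.
Firm A's indifference between High and Low determines Firm B's mixing probability q:
  Firm A's payoff from High: q·(-2) + (1−q)·8 = -10q + 8
  Firm A's payoff from Low: q·0 + (1−q)·(-6) = 6q - 6
  -10q + 8 = 6q - 6  ⇒  -16q = -14  ⇒  q = 7/8.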